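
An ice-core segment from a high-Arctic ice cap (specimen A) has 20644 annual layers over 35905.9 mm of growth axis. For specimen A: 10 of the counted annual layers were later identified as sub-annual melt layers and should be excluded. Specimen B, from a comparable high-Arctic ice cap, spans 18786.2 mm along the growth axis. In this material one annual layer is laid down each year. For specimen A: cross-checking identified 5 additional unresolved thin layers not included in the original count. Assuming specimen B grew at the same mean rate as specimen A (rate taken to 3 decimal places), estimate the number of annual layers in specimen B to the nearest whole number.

10797 annual layers

Specimen A: adjusted count: 20644 − 10 + 5 = 20639 annual layers.
A: 35905.9 mm over 20639 years gives 35905.9 / 20639 ≈ 1.740 mm/year.
For B, 18786.2 / 1.740 = 10796.67 years ≈ 10797 annual layers.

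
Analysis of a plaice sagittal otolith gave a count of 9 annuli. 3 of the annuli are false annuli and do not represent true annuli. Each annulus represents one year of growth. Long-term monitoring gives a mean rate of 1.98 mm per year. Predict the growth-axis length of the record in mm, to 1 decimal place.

True annulus count = 9 − 3 = 6.
Predicted length = 1.98 mm/year × 6 years = 11.9 mm.

11.9 mm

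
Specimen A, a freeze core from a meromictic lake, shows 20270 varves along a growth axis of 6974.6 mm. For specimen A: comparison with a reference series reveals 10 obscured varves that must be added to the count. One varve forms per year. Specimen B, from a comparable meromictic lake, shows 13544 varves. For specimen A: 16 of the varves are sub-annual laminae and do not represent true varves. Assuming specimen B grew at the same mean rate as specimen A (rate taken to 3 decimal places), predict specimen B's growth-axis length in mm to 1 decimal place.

4659.1 mm

Specimen A: after corrections the count is 20270 − 16 + 10 = 20264 varves.
A: Mean rate = 6974.6 mm / 20264 years ≈ 0.344 mm/yr.
For B, 0.344 mm/year × 13544 years = 4659.1 mm.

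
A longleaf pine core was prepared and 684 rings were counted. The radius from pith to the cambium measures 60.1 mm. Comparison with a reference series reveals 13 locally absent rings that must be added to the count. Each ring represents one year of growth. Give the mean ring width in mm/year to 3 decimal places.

0.086 mm/year

After corrections the count is 684 + 13 = 697 rings.
Mean rate = 60.1 mm / 697 years ≈ 0.086 mm/year.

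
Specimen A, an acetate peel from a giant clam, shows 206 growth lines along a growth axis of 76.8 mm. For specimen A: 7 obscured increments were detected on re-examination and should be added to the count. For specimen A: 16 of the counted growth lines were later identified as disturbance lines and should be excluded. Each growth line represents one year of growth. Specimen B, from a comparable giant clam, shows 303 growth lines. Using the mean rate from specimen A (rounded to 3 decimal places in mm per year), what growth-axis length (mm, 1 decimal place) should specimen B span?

118.2 mm

Specimen A: adjusted count: 206 − 16 + 7 = 197 growth lines.
A: Mean rate = 76.8 mm / 197 years ≈ 0.390 mm per year.
B's length ≈ 0.390 × 303 = 118.2 mm.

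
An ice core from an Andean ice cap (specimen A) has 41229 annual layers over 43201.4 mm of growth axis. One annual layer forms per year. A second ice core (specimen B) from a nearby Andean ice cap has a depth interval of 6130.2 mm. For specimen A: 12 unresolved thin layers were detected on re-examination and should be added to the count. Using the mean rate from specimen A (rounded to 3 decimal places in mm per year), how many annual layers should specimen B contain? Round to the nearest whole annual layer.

Specimen A: after corrections the count is 41229 + 12 = 41241 annual layers.
A: Extension rate ≈ 43201.4 / 41241 = 1.048 mm per year.
B spans 6130.2 / 1.048 = 5849.43 years ≈ 5849 annual layers.

5849 annual layers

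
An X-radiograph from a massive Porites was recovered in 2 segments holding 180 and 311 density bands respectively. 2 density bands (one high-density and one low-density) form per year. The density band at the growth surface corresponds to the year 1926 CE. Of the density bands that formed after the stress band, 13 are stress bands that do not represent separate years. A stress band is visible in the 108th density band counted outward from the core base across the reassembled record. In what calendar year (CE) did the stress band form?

1741 CE

Total density bands = 180 + 311 = 491.
491 − 108 = 383 density bands lie beyond the stress band toward the growth surface.
Removing the 13 false density bands leaves 383 − 13 = 370 true density bands beyond the stress band.
370 density bands at 2 per year is 370 / 2 = 185 years.
1926 − 185 = 1741 CE.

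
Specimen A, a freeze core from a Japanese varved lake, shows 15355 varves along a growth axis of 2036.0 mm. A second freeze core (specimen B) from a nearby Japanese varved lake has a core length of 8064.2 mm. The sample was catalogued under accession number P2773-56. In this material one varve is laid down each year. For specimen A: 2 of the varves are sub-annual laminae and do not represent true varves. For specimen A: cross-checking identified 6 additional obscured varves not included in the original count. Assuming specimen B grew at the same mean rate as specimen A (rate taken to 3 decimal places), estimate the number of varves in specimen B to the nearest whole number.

60633 varves

Specimen A: true varve count = 15355 − 2 + 6 = 15359.
A: 2036.0 mm over 15359 years gives 2036.0 / 15359 ≈ 0.133 mm/yr.
Specimen B: 8064.2 mm / 0.133 mm per year = 60633.08 years ≈ 60633 varves.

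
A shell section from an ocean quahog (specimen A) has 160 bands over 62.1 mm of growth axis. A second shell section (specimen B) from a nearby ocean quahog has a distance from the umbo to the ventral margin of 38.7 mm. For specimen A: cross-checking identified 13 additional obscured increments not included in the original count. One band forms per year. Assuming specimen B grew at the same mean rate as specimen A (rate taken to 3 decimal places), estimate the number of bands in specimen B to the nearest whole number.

108 bands

Specimen A: after corrections the count is 160 + 13 = 173 bands.
A: 62.1 mm over 173 years gives 62.1 / 173 ≈ 0.359 mm/year.
B spans 38.7 / 0.359 = 107.80 years ≈ 108 bands.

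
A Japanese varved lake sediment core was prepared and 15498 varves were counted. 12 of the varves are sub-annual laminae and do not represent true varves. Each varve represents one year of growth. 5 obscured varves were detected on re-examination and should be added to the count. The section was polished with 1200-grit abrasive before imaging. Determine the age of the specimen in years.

15491 years

After corrections the count is 15498 − 12 + 5 = 15491 varves.
One varve per year makes the duration 15491 years.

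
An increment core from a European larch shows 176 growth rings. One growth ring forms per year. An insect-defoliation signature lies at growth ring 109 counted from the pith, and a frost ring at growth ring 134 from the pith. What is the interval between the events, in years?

Separation: 134 − 109 = 25 growth rings.
At one growth ring per year, 25 years elapsed between them.

25 years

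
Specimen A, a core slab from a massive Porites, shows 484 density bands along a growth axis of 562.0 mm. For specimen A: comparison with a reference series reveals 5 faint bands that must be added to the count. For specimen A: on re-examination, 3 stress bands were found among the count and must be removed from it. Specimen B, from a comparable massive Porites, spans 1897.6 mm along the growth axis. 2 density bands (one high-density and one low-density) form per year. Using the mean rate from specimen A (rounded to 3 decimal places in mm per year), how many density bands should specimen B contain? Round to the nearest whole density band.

1641 density bands

Specimen A: adjusted count: 484 − 3 + 5 = 486 density bands.
Specimen A: dividing by 2 density bands per year: 486 / 2 = 243 years.
A: Mean rate = 562.0 mm / 243 years ≈ 2.313 mm per year.
Specimen B: 1897.6 mm / 2.313 mm per year = 820.41 years; at 2 density bands per year that is 820.41 × 2 ≈ 1641 density bands.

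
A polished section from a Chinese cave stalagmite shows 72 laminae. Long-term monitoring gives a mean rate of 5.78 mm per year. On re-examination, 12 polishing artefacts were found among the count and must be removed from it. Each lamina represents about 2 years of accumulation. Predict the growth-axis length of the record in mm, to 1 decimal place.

693.6 mm

True lamina count = 72 − 12 = 60.
Multiplying by 2 years per lamina: 60 × 2 = 120 years.
120 years at 5.78 mm/year gives 5.78 × 120 = 693.6 mm.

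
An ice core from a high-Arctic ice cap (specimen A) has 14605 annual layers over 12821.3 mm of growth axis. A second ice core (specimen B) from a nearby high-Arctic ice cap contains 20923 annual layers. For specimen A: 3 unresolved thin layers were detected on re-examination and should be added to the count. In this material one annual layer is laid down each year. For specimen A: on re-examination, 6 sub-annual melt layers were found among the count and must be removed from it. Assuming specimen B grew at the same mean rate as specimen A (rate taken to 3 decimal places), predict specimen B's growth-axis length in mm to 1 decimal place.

Specimen A: adjusted count: 14605 − 6 + 3 = 14602 annual layers.
A: Extension rate ≈ 12821.3 / 14602 = 0.878 mm/yr.
B's length ≈ 0.878 × 20923 = 18370.4 mm.

18370.4 mm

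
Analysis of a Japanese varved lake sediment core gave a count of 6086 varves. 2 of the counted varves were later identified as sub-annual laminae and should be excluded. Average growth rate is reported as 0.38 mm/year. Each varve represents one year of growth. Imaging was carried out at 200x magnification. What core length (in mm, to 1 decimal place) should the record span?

After corrections the count is 6086 − 2 = 6084 varves.
Predicted length = 0.38 mm/year × 6084 years = 2311.9 mm.

2311.9 mm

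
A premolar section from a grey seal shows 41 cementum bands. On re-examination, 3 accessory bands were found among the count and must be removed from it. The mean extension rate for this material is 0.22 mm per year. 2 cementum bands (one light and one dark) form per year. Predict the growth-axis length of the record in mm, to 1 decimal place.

Correcting the raw count gives 41 − 3 = 38 true cementum bands.
Dividing by 2 cementum bands per year: 38 / 2 = 19 years.
Length ≈ 0.22 × 19 = 4.2 mm.

4.2 mm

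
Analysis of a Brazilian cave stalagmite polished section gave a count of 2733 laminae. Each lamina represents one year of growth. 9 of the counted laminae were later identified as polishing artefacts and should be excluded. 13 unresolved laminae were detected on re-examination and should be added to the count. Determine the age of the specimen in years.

Adjusted count: 2733 − 9 + 13 = 2737 laminae.
With a one-to-one lamina periodicity this is 2737 years.

2737 years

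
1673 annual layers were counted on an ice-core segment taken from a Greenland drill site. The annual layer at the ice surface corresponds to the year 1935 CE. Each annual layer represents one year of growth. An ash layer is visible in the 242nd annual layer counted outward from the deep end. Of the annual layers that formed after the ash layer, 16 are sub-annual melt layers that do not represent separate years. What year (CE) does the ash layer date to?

The ash layer sits at annual layer 242 from the deep end, so 1673 − 242 = 1431 annual layers formed after it.
1431 − 16 false = 1415 true annual layers after the ash layer.
The annual layer at the ice surface is 1935 CE, so the ash layer dates to 1935 − 1415 = 520 CE.

520 CE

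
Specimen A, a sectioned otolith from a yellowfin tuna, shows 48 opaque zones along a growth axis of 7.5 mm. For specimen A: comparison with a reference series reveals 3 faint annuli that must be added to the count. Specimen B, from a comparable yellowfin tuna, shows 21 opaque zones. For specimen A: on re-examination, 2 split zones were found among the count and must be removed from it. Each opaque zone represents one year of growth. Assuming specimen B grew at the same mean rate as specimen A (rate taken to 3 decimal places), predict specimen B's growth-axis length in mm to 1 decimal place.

3.2 mm

Specimen A: adjusted count: 48 − 2 + 3 = 49 opaque zones.
A: Extension rate ≈ 7.5 / 49 = 0.153 mm/year.
B's length ≈ 0.153 × 21 = 3.2 mm.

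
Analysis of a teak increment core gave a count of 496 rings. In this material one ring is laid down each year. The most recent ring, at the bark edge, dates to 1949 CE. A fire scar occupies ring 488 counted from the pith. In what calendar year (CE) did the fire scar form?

Between ring 488 and the bark edge there are 496 − 488 = 8 rings.
1949 − 8 = 1941 CE.

1941 CE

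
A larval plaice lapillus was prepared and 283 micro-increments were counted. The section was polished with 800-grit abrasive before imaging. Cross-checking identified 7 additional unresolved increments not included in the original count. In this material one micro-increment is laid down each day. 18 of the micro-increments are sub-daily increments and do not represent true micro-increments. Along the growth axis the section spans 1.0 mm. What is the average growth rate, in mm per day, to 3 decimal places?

0.004 mm per day

True micro-increment count = 283 − 18 + 7 = 272.
Mean rate = 1.0 mm / 272 days ≈ 0.004 mm per day.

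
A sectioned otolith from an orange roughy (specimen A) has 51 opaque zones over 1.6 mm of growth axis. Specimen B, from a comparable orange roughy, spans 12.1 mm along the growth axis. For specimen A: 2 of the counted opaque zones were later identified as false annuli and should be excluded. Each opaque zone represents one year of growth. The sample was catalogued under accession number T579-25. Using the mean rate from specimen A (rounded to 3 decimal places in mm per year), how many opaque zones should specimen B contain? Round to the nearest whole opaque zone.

367 opaque zones

Specimen A: true opaque zone count = 51 − 2 = 49.
A: Extension rate ≈ 1.6 / 49 = 0.033 mm/yr.
Specimen B: 12.1 mm / 0.033 mm per year = 366.67 years ≈ 367 opaque zones.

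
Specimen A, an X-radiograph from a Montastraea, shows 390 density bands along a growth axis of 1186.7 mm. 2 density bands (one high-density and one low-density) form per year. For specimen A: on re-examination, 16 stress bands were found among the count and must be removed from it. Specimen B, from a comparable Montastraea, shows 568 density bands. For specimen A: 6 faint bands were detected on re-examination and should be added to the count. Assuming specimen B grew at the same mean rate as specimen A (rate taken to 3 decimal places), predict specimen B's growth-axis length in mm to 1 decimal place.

Specimen A: adjusted count: 390 − 16 + 6 = 380 density bands.
Specimen A: dividing by 2 density bands per year: 380 / 2 = 190 years.
A: Mean rate = 1186.7 mm / 190 years ≈ 6.246 mm/yr.
Specimen B: dividing by 2 density bands per year: 568 / 2 = 284 years. Length of B = 6.246 × 284 = 1773.9 mm.

1773.9 mm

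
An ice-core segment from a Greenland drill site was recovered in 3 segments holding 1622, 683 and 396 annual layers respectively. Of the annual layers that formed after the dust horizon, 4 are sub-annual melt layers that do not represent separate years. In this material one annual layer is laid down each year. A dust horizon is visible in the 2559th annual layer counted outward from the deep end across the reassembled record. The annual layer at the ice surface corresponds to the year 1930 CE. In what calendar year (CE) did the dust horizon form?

Total annual layers = 1622 + 683 + 396 = 2701.
The dust horizon sits at annual layer 2559 from the deep end, so 2701 − 2559 = 142 annual layers formed after it.
Excluding 4 false annual layers: 142 − 4 = 138.
Counting back 138 years from 1930 CE places the dust horizon in 1930 − 138 = 1792 CE.

1792 CE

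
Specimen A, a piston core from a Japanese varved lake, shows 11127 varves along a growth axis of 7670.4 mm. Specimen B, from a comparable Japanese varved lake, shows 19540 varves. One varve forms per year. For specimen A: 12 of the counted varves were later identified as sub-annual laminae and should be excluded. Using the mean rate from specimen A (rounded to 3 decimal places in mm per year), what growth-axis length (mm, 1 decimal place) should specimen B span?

Specimen A: correcting the raw count gives 11127 − 12 = 11115 true varves.
A: 7670.4 mm over 11115 years gives 7670.4 / 11115 ≈ 0.690 mm per year.
For B, 0.690 mm/year × 19540 years = 13482.6 mm.

13482.6 mm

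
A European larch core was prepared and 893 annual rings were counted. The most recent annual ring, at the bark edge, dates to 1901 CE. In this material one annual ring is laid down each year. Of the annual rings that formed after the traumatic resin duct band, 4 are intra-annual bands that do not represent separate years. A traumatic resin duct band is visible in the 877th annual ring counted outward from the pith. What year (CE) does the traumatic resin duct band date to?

1889 CE

893 − 877 = 16 annual rings lie beyond the traumatic resin duct band toward the bark edge.
Excluding 4 false annual rings: 16 − 4 = 12.
1901 − 12 = 1889 CE.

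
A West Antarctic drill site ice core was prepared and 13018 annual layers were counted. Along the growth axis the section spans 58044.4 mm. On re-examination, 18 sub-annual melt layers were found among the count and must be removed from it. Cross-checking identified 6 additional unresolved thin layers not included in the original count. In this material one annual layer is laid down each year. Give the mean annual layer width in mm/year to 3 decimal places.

4.463 mm/year

Adjusted count: 13018 − 18 + 6 = 13006 annual layers.
Extension rate ≈ 58044.4 / 13006 = 4.463 mm/year.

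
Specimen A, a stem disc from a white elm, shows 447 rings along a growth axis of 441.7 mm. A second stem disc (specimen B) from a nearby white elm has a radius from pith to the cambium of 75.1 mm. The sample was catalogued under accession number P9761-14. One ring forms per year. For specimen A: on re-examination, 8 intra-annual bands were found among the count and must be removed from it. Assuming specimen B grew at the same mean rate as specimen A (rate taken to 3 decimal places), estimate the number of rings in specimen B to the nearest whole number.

Specimen A: after corrections the count is 447 − 8 = 439 rings.
A: Extension rate ≈ 441.7 / 439 = 1.006 mm per year.
For B, 75.1 / 1.006 = 74.65 years ≈ 75 rings.

75 rings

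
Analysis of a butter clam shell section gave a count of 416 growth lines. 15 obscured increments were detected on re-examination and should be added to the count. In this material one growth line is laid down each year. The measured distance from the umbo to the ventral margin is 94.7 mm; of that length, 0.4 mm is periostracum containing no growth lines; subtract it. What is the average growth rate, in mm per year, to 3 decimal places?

After corrections the count is 416 + 15 = 431 growth lines.
Net length = 94.7 − 0.4 = 94.3 mm.
Extension rate ≈ 94.3 / 431 = 0.219 mm per year.

0.219 mm per year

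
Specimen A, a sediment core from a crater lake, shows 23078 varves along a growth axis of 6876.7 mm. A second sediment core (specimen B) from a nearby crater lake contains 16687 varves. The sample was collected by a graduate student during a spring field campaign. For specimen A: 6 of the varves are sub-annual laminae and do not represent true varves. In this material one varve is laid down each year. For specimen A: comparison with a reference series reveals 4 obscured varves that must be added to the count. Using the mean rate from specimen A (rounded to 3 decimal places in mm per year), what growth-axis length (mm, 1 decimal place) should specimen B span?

4972.7 mm

Specimen A: correcting the raw count gives 23078 − 6 + 4 = 23076 true varves.
A: 6876.7 mm over 23076 years gives 6876.7 / 23076 ≈ 0.298 mm/yr.
For B, 0.298 mm/year × 16687 years = 4972.7 mm.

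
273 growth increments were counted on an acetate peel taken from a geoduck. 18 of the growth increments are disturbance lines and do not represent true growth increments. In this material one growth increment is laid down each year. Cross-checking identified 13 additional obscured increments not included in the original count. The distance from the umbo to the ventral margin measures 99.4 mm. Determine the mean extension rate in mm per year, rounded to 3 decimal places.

True growth increment count = 273 − 18 + 13 = 268.
99.4 mm over 268 years gives 99.4 / 268 ≈ 0.371 mm per year.

0.371 mm per year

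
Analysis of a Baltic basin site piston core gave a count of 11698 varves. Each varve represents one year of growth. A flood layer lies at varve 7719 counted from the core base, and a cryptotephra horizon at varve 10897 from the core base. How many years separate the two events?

10897 − 7719 = 3178 varves lie between the two events.
That is 3178 years at one varve per year.

3178 years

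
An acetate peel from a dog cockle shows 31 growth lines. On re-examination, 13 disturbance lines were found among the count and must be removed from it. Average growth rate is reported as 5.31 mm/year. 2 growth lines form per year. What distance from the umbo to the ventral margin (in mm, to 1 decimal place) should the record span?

After corrections the count is 31 − 13 = 18 growth lines.
18 growth lines at 2 per year is 18 / 2 = 9 years.
9 years at 5.31 mm/year gives 5.31 × 9 = 47.8 mm.

47.8 mm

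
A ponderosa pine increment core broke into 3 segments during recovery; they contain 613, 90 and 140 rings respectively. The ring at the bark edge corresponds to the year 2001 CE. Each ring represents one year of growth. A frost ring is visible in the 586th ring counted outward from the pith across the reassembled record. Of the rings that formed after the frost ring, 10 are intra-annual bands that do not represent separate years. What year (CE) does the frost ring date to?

Total rings = 613 + 90 + 140 = 843.
843 − 586 = 257 rings lie beyond the frost ring toward the bark edge.
Removing the 10 false rings leaves 257 − 10 = 247 true rings beyond the frost ring.
The ring at the bark edge is 2001 CE, so the frost ring dates to 2001 − 247 = 1754 CE.

1754 CE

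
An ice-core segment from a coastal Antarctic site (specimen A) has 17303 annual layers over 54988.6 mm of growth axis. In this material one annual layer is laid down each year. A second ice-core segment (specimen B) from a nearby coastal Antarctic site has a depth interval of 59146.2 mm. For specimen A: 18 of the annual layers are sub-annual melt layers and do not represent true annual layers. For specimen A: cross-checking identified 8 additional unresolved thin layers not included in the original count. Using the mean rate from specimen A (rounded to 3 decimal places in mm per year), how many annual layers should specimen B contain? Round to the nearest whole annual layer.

18599 annual layers

Specimen A: adjusted count: 17303 − 18 + 8 = 17293 annual layers.
A: Mean rate = 54988.6 mm / 17293 years ≈ 3.180 mm/year.
Specimen B: 59146.2 mm / 3.180 mm per year = 18599.43 years ≈ 18599 annual layers.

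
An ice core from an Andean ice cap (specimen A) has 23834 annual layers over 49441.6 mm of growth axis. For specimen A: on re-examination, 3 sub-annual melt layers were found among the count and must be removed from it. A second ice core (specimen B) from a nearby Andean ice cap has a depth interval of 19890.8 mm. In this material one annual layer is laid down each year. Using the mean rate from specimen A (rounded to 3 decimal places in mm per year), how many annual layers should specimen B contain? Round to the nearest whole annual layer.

9586 annual layers

Specimen A: adjusted count: 23834 − 3 = 23831 annual layers.
A: Mean rate = 49441.6 mm / 23831 years ≈ 2.075 mm/yr.
B spans 19890.8 / 2.075 = 9585.93 years ≈ 9586 annual layers.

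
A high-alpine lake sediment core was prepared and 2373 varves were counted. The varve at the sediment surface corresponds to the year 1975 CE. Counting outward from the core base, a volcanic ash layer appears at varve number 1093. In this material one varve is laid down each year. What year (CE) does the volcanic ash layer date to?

Between varve 1093 and the sediment surface there are 2373 − 1093 = 1280 varves.
1975 − 1280 = 695 CE.

695 CE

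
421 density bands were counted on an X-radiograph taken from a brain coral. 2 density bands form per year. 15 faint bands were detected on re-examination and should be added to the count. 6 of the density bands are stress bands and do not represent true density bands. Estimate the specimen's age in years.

True density band count = 421 − 6 + 15 = 430.
430 density bands at 2 per year is 430 / 2 = 215 years.

215 years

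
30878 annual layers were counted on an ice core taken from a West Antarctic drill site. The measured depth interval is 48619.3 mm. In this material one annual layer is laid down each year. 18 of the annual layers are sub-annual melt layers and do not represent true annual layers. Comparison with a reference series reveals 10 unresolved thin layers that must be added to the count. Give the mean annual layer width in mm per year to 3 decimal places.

1.575 mm per year

Correcting the raw count gives 30878 − 18 + 10 = 30870 true annual layers.
Mean rate = 48619.3 mm / 30870 years ≈ 1.575 mm per year.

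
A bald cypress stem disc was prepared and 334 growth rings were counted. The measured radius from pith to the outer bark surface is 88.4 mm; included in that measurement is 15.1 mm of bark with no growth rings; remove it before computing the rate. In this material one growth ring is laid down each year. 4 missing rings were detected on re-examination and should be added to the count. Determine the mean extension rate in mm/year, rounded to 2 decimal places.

Adjusted count: 334 + 4 = 338 growth rings.
Net length = 88.4 − 15.1 = 73.3 mm.
Mean rate = 73.3 mm / 338 years ≈ 0.22 mm/year.

0.22 mm/year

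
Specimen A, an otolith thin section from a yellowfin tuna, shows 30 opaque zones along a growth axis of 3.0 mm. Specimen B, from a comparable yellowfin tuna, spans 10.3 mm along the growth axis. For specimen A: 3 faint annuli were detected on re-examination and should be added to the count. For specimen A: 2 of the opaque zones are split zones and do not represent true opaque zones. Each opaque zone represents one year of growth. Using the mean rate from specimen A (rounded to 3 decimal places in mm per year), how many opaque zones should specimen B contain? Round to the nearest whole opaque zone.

Specimen A: true opaque zone count = 30 − 2 + 3 = 31.
A: 3.0 mm over 31 years gives 3.0 / 31 ≈ 0.097 mm/yr.
For B, 10.3 / 0.097 = 106.19 years ≈ 106 opaque zones.

106 opaque zones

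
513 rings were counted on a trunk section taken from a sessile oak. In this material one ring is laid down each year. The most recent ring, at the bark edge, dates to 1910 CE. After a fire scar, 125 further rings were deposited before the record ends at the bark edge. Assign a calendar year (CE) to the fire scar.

125 rings formed after the fire scar.
The ring at the bark edge is 1910 CE, so the fire scar dates to 1910 − 125 = 1785 CE.

1785 CE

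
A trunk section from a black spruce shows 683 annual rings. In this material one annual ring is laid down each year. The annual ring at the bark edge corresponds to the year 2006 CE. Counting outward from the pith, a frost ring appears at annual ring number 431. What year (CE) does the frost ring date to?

Between annual ring 431 and the bark edge there are 683 − 431 = 252 annual rings.
2006 − 252 = 1754 CE.

1754 CE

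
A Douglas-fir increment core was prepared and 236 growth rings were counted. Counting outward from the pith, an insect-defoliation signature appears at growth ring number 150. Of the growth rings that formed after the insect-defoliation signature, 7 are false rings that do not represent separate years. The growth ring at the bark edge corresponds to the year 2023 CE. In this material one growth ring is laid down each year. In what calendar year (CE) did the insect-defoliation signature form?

1944 CE

The insect-defoliation signature sits at growth ring 150 from the pith, so 236 − 150 = 86 growth rings formed after it.
86 − 7 false = 79 true growth rings after the insect-defoliation signature.
2023 − 79 = 1944 CE.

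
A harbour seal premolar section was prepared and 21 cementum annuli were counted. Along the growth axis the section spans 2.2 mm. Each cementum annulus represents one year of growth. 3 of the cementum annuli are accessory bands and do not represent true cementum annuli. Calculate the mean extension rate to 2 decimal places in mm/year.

0.12 mm/year

Correcting the raw count gives 21 − 3 = 18 true cementum annuli.
2.2 mm over 18 years gives 2.2 / 18 ≈ 0.12 mm/year.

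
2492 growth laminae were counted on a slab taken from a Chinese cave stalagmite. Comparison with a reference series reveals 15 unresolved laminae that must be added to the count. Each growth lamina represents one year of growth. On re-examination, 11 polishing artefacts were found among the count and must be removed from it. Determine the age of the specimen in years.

2496 yr

Correcting the raw count gives 2492 − 11 + 15 = 2496 true growth laminae.
With a one-to-one growth lamina periodicity this is 2496 years.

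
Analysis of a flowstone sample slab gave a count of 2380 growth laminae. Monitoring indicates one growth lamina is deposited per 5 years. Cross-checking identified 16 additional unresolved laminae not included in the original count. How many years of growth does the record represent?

11980 yr

After corrections the count is 2380 + 16 = 2396 growth laminae.
Multiplying by 5 years per growth lamina: 2396 × 5 = 11980 years.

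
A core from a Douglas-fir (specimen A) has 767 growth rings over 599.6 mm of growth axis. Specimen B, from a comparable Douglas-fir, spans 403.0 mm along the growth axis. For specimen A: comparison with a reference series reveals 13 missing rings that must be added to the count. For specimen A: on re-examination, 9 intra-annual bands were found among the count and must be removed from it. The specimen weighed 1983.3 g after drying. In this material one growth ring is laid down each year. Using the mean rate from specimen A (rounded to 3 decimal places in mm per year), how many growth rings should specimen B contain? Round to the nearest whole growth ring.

518 growth rings

Specimen A: correcting the raw count gives 767 − 9 + 13 = 771 true growth rings.
A: Mean rate = 599.6 mm / 771 years ≈ 0.778 mm/year.
For B, 403.0 / 0.778 = 517.99 years ≈ 518 growth rings.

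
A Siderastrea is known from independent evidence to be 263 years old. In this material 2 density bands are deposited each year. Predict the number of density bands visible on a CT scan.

With 2 density bands per year, 263 years would produce 263 × 2 = 526 density bands.
So 526 density bands should be present.

526 density bands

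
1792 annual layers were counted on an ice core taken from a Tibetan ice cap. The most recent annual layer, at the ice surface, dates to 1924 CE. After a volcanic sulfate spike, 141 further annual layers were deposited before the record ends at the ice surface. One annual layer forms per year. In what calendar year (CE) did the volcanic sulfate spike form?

141 annual layers formed after the volcanic sulfate spike.
The annual layer at the ice surface is 1924 CE, so the volcanic sulfate spike dates to 1924 − 141 = 1783 CE.

1783 CE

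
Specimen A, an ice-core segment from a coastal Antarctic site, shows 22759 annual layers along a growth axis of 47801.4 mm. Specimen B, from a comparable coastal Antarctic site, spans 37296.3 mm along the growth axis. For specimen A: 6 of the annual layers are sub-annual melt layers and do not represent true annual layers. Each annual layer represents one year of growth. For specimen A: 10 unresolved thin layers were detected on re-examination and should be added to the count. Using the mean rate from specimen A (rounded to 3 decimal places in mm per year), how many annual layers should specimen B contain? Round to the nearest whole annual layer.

Specimen A: after corrections the count is 22759 − 6 + 10 = 22763 annual layers.
A: Extension rate ≈ 47801.4 / 22763 = 2.100 mm per year.
Specimen B: 37296.3 mm / 2.100 mm per year = 17760.14 years ≈ 17760 annual layers.

17760 annual layers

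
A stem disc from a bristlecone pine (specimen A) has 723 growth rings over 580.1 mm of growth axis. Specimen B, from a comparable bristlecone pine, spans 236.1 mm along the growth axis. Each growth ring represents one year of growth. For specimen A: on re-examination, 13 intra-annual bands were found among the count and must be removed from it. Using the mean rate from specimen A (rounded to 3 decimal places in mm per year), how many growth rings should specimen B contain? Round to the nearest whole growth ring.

289 growth rings

Specimen A: true growth ring count = 723 − 13 = 710.
A: 580.1 mm over 710 years gives 580.1 / 710 ≈ 0.817 mm/year.
For B, 236.1 / 0.817 = 288.98 years ≈ 289 growth rings.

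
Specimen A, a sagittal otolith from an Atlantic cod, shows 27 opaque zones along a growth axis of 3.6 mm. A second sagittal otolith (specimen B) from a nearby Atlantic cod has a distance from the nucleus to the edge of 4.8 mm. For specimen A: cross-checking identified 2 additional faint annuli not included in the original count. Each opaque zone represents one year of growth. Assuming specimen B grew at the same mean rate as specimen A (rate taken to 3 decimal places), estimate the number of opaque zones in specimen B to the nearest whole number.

Specimen A: adjusted count: 27 + 2 = 29 opaque zones.
A: 3.6 mm over 29 years gives 3.6 / 29 ≈ 0.124 mm/year.
For B, 4.8 / 0.124 = 38.71 years ≈ 39 opaque zones.

39 opaque zones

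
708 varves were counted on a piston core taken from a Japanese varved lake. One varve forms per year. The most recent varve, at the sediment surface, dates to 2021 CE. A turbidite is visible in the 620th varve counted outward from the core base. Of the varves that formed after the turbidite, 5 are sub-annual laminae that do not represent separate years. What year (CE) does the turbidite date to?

The turbidite sits at varve 620 from the core base, so 708 − 620 = 88 varves formed after it.
Removing the 5 false varves leaves 88 − 5 = 83 true varves beyond the turbidite.
2021 − 83 = 1938 CE.

1938 CE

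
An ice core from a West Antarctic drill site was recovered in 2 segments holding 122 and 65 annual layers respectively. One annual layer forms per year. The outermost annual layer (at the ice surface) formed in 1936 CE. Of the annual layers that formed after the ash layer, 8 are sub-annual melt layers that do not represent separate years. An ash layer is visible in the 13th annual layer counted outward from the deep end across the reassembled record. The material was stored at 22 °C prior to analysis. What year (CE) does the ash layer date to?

Total annual layers = 122 + 65 = 187.
The ash layer sits at annual layer 13 from the deep end, so 187 − 13 = 174 annual layers formed after it.
Excluding 8 false annual layers: 174 − 8 = 166.
Counting back 166 years from 1936 CE places the ash layer in 1936 − 166 = 1770 CE.

1770 CE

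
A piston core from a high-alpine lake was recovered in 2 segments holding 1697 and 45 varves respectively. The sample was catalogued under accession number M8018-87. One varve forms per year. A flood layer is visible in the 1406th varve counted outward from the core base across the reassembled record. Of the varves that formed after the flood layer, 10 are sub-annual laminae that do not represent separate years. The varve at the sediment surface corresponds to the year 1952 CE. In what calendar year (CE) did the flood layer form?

Total varves = 1697 + 45 = 1742.
Between varve 1406 and the sediment surface there are 1742 − 1406 = 336 varves.
Excluding 10 false varves: 336 − 10 = 326.
Counting back 326 years from 1952 CE places the flood layer in 1952 − 326 = 1626 CE.

1626 CE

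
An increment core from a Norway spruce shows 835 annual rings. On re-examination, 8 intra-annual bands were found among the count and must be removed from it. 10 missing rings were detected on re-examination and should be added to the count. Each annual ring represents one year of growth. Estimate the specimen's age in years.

Correcting the raw count gives 835 − 8 + 10 = 837 true annual rings.
At one annual ring per year, that is 837 years.

837 years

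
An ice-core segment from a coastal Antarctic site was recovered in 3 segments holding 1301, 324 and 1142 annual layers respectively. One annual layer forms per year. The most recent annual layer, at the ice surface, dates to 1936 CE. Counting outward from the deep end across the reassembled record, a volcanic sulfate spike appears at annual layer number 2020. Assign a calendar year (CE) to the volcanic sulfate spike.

Total annual layers = 1301 + 324 + 1142 = 2767.
The volcanic sulfate spike sits at annual layer 2020 from the deep end, so 2767 − 2020 = 747 annual layers formed after it.
The annual layer at the ice surface is 1936 CE, so the volcanic sulfate spike dates to 1936 − 747 = 1189 CE.

1189 CE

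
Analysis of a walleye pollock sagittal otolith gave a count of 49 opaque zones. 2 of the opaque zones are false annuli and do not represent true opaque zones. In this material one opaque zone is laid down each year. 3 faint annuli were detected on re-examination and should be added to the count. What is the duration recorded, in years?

50 years

Adjusted count: 49 − 2 + 3 = 50 opaque zones.
At one opaque zone per year, that is 50 years.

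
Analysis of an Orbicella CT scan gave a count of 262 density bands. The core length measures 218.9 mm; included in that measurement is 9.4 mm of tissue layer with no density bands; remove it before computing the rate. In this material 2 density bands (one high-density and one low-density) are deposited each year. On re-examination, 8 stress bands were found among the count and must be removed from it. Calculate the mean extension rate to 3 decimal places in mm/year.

After corrections the count is 262 − 8 = 254 density bands.
Dividing by 2 density bands per year: 254 / 2 = 127 years.
Removing the 9.4 mm offcut leaves 218.9 − 9.4 = 209.5 mm.
Mean rate = 209.5 mm / 127 years ≈ 1.650 mm/year.

1.650 mm/year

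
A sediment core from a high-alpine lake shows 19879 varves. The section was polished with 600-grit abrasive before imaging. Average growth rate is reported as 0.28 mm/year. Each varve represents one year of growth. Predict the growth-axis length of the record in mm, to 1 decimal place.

The record spans 19879 years at 0.28 mm per year.
19879 years at 0.28 mm/year gives 0.28 × 19879 = 5566.1 mm.

5566.1 mm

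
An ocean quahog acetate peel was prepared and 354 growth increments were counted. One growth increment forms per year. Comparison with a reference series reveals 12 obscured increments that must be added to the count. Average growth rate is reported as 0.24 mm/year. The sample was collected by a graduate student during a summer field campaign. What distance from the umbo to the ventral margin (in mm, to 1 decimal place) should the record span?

After corrections the count is 354 + 12 = 366 growth increments.
Length ≈ 0.24 × 366 = 87.8 mm.

87.8 mm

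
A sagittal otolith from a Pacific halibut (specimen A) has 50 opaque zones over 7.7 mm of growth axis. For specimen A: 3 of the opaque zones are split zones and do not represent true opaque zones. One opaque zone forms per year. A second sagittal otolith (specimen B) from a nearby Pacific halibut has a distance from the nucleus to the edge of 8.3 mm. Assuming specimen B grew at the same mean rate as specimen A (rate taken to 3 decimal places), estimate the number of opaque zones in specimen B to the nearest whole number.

51 opaque zones

Specimen A: after corrections the count is 50 − 3 = 47 opaque zones.
A: Extension rate ≈ 7.7 / 47 = 0.164 mm per year.
B spans 8.3 / 0.164 = 50.61 years ≈ 51 opaque zones.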